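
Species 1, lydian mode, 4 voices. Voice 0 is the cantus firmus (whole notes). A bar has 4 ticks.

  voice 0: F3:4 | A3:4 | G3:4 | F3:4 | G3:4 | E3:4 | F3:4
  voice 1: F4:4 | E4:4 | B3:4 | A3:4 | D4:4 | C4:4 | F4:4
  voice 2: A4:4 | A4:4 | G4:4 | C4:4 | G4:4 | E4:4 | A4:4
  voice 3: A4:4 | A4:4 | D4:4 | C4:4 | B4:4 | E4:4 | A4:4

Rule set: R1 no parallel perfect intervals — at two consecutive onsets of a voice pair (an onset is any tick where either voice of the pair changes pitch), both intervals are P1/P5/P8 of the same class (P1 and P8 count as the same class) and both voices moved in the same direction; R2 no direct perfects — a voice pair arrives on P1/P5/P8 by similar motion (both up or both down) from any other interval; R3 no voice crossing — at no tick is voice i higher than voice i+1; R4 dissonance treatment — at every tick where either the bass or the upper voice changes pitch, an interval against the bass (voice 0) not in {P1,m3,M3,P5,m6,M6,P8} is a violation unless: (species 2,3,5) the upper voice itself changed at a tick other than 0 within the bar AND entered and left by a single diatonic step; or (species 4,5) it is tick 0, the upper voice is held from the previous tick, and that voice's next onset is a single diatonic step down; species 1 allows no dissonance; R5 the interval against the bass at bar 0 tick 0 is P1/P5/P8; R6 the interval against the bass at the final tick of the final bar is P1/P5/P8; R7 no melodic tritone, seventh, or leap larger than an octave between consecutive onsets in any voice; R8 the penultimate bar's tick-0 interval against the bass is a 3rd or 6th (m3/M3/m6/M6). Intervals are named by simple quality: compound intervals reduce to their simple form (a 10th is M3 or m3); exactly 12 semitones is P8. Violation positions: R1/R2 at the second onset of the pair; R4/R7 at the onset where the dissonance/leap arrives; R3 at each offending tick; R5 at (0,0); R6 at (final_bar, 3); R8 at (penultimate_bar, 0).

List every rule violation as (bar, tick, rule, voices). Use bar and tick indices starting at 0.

(0, 0, R5, (0, 2))
(0, 0, R5, (0, 3))
(2, 0, R1, (0, 2))
(2, 0, R2, (0, 3))
(2, 0, R3, (2, 3))
(2, 1, R3, (2, 3))
(2, 2, R3, (2, 3))
(2, 3, R3, (2, 3))
(3, 0, R1, (0, 3))
(3, 0, R2, (0, 2))
(3, 0, R2, (2, 3))
(4, 0, R2, (0, 1))
(4, 0, R2, (0, 2))
(4, 0, R7, (3,))
(5, 0, R1, (0, 2))
(5, 0, R2, (0, 3))
(5, 0, R2, (2, 3))
(5, 0, R8, (0, 2))
(5, 0, R8, (0, 3))
(6, 0, R1, (2, 3))
(6, 0, R2, (0, 1))
(6, 3, R6, (0, 2))
(6, 3, R6, (0, 3))

bar 0: v0=F3 v1=F4 v2=A4 v3=A4 downbeat M3
bar 1: v0=A3 v1=E4 v2=A4 v3=A4 downbeat P8
bar 2: v0=G3 v1=B3 v2=G4 v3=D4 downbeat P5
bar 3: v0=F3 v1=A3 v2=C4 v3=C4 downbeat P5
bar 4: v0=G3 v1=D4 v2=G4 v3=B4 downbeat M3
bar 5: v0=E3 v1=C4 v2=E4 v3=E4 downbeat P8
bar 6: v0=F3 v1=F4 v2=A4 v3=A4 downbeat M3
  -> R5 @ bar 0 tick 0 v(0, 2): opens on M3
  -> R5 @ bar 0 tick 0 v(0, 3): opens on M3
  -> R1 @ bar 2 tick 0 v(0, 2): A3/A4 P8 -> G3/G4 P8 similar
  -> R2 @ bar 2 tick 0 v(0, 3): A3/A4 P8 -> G3/D4 P5 similar
  -> R3 @ bar 2 tick 0 v(2, 3): G4 above D4
  -> R3 @ bar 2 tick 1 v(2, 3): G4 above D4
  -> R3 @ bar 2 tick 2 v(2, 3): G4 above D4
  -> R3 @ bar 2 tick 3 v(2, 3): G4 above D4
  -> R1 @ bar 3 tick 0 v(0, 3): G3/D4 P5 -> F3/C4 P5 similar
  -> R2 @ bar 3 tick 0 v(0, 2): G3/G4 P8 -> F3/C4 P5 similar
  -> R2 @ bar 3 tick 0 v(2, 3): G4/D4 P4 -> C4/C4 P1 similar
  -> R2 @ bar 4 tick 0 v(0, 1): F3/A3 M3 -> G3/D4 P5 similar
  -> R2 @ bar 4 tick 0 v(0, 2): F3/C4 P5 -> G3/G4 P8 similar
  -> R7 @ bar 4 tick 0 v(3,): C4->B4 leap 11st
  -> R1 @ bar 5 tick 0 v(0, 2): G3/G4 P8 -> E3/E4 P8 similar
  -> R2 @ bar 5 tick 0 v(0, 3): G3/B4 M3 -> E3/E4 P8 similar
  -> R2 @ bar 5 tick 0 v(2, 3): G4/B4 M3 -> E4/E4 P1 similar
  -> R8 @ bar 5 tick 0 v(0, 2): penult P8 not 3rd/6th
  -> R8 @ bar 5 tick 0 v(0, 3): penult P8 not 3rd/6th
  -> R1 @ bar 6 tick 0 v(2, 3): E4/E4 P1 -> A4/A4 P1 similar
  -> R2 @ bar 6 tick 0 v(0, 1): E3/C4 m6 -> F3/F4 P8 similar
  -> R6 @ bar 6 tick 3 v(0, 2): closes on M3
  -> R6 @ bar 6 tick 3 v(0, 3): closes on M3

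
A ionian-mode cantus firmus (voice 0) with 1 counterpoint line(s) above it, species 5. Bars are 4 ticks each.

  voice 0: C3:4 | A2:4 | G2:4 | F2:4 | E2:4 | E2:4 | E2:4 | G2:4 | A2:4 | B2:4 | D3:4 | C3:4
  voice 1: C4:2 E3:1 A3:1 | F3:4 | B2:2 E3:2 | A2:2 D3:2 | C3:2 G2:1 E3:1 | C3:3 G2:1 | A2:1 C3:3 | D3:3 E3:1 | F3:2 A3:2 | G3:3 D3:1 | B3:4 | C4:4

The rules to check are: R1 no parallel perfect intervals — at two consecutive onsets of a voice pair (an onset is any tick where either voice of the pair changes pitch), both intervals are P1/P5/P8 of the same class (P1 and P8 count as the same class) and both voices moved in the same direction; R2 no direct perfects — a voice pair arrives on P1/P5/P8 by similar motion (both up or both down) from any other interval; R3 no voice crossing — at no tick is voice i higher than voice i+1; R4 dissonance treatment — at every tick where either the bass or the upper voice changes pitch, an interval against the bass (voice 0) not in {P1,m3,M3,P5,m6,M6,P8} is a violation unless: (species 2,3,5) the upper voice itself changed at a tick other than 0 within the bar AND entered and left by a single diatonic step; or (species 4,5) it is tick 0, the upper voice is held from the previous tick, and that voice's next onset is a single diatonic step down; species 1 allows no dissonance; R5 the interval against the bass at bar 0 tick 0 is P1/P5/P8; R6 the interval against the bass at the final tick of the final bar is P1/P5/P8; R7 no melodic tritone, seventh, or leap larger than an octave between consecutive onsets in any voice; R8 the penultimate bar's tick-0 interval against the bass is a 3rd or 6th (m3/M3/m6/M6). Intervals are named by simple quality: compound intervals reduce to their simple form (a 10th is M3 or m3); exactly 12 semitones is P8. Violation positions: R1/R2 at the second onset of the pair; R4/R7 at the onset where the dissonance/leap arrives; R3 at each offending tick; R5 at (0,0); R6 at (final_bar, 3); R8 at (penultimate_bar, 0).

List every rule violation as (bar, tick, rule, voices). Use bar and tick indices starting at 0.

(2, 0, R7, (1,))
(6, 0, R4, (0, 1))
(7, 0, R2, (0, 1))

bar 0: v0=C3 v1=C4 downbeat P8
bar 1: v0=A2 v1=F3 downbeat m6
bar 2: v0=G2 v1=B2 downbeat M3
bar 3: v0=F2 v1=A2 downbeat M3
bar 4: v0=E2 v1=C3 downbeat m6
bar 5: v0=E2 v1=C3 downbeat m6
bar 6: v0=E2 v1=A2 downbeat P4
bar 7: v0=G2 v1=D3 downbeat P5
bar 8: v0=A2 v1=F3 downbeat m6
bar 9: v0=B2 v1=G3 downbeat m6
bar 10: v0=D3 v1=B3 downbeat M6
bar 11: v0=C3 v1=C4 downbeat P8
  -> R7 @ bar 2 tick 0 v(1,): F3->B2 leap 6st
  -> R4 @ bar 6 tick 0 v(0, 1): E2/A2 P4 untreated
  -> R2 @ bar 7 tick 0 v(0, 1): E2/C3 m6 -> G2/D3 P5 similar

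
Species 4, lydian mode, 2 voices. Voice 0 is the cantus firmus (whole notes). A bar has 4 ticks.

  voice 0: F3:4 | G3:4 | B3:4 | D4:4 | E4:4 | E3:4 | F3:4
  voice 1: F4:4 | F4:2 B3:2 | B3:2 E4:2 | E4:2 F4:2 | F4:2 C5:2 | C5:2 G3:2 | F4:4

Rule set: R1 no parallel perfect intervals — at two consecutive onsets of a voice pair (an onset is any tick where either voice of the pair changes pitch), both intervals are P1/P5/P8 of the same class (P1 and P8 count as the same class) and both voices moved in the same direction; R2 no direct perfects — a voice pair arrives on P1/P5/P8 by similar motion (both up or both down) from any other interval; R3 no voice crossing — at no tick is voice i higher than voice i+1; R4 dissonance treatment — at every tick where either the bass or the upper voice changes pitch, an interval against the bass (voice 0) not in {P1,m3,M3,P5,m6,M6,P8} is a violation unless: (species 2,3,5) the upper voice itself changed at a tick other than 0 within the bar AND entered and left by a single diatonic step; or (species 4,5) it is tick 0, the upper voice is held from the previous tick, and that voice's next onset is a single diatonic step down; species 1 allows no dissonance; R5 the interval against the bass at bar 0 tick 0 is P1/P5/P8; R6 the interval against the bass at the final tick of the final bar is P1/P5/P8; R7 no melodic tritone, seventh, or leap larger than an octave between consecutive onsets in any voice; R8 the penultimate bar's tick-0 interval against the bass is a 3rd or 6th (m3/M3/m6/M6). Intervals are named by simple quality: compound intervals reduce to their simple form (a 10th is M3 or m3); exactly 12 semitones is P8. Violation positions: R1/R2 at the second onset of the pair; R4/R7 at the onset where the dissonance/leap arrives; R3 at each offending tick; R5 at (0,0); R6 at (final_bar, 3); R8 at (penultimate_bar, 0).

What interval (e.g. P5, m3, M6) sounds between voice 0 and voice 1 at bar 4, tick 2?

voice 0=E4 voice 1=C5 -> m6

m6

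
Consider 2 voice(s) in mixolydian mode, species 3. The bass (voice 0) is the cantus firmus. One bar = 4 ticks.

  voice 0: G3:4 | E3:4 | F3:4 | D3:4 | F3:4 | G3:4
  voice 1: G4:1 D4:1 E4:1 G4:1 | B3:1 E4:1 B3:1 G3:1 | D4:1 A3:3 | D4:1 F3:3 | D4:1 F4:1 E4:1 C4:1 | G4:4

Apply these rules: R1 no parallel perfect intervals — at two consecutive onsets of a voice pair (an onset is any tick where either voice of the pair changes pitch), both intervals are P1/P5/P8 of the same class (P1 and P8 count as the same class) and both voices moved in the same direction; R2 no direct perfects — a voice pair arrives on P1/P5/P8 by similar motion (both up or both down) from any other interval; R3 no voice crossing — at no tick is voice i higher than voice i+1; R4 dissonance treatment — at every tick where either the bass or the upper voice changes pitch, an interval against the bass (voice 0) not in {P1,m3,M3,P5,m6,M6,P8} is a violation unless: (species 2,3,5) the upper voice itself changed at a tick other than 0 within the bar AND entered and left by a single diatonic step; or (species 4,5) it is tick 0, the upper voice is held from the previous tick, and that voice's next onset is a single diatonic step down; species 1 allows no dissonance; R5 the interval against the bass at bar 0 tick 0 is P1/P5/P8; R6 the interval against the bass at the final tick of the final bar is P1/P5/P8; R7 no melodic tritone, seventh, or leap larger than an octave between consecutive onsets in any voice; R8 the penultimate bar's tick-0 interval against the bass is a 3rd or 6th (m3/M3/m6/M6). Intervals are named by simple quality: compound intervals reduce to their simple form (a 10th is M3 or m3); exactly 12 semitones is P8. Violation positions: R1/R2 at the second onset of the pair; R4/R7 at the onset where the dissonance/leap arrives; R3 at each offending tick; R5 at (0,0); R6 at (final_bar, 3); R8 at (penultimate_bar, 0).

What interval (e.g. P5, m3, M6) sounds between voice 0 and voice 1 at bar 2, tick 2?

voice 0=F3 voice 1=A3 -> M3

M3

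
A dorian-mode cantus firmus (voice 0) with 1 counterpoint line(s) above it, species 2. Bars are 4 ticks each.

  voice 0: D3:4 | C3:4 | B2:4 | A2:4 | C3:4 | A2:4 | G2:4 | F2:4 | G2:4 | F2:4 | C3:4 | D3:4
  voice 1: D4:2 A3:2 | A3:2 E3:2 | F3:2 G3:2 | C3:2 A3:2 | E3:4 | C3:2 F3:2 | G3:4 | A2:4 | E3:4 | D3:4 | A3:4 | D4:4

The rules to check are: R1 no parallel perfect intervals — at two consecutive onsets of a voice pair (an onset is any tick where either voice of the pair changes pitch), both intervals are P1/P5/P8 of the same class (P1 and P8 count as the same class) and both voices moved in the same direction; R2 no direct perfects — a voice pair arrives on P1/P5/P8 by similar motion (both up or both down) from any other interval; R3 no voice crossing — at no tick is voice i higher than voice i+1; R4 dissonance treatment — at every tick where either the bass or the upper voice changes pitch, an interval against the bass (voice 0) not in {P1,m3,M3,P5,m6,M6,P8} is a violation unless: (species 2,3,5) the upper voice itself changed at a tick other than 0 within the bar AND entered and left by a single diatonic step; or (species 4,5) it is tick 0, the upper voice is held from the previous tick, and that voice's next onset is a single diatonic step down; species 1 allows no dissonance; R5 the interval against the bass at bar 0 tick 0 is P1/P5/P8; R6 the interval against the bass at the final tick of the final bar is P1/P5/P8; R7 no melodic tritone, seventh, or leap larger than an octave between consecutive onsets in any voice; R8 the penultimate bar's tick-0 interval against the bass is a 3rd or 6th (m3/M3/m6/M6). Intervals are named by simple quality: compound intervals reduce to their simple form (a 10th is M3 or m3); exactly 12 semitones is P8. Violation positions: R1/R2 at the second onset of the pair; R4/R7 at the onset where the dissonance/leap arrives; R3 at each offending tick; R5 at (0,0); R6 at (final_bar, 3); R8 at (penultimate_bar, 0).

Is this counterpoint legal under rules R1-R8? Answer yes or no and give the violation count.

bar 0: v0=D3 v1=D4 (P8)
bar 1: v0=C3 v1=A3 (M6)
bar 2: v0=B2 v1=F3 (TT)
bar 3: v0=A2 v1=C3 (m3)
bar 4: v0=C3 v1=E3 (M3)
bar 5: v0=A2 v1=C3 (m3)
bar 6: v0=G2 v1=G3 (P8)
bar 7: v0=F2 v1=A2 (M3)
bar 8: v0=G2 v1=E3 (M6)
bar 9: v0=F2 v1=D3 (M6)
bar 10: v0=C3 v1=A3 (M6)
bar 11: v0=D3 v1=D4 (P8)
  R4 @ bar2.0: B2/F3 TT untreated
  R7 @ bar7.0: G3->A2 leap 10st
  R2 @ bar11.0: C3/A3 M6 -> D3/D4 P8 similar

No (3 violations)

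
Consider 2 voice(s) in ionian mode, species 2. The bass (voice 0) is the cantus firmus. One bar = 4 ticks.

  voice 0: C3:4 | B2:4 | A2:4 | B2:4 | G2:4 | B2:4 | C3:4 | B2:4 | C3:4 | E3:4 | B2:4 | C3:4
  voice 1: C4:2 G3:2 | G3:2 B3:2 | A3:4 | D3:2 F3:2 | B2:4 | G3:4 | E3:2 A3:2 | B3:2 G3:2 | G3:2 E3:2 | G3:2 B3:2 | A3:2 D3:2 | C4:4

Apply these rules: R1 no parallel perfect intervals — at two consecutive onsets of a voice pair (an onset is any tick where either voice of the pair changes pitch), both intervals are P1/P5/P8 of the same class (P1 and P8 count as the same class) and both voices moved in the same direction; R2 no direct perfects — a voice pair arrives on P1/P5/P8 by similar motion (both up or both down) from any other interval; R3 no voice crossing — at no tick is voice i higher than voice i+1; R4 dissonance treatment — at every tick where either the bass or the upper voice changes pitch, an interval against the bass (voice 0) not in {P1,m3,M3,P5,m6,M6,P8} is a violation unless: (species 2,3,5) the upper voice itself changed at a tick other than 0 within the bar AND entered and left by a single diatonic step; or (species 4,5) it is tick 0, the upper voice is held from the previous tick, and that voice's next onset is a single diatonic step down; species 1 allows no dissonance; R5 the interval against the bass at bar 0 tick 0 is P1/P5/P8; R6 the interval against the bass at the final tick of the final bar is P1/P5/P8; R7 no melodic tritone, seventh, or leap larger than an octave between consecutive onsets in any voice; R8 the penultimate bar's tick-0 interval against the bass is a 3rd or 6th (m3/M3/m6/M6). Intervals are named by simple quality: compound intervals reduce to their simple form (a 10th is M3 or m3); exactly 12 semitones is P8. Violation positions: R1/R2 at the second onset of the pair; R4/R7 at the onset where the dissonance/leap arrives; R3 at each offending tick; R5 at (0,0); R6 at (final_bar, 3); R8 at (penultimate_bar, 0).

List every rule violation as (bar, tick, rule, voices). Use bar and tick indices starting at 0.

(2, 0, R1, (0, 1))
(3, 2, R4, (0, 1))
(4, 0, R7, (1,))
(10, 0, R4, (0, 1))
(10, 0, R8, (0, 1))
(11, 0, R2, (0, 1))
(11, 0, R7, (1,))

bar 0: v0=C3 v1=C4 downbeat P8
bar 1: v0=B2 v1=G3 downbeat m6
bar 2: v0=A2 v1=A3 downbeat P8
bar 3: v0=B2 v1=D3 downbeat m3
bar 4: v0=G2 v1=B2 downbeat M3
bar 5: v0=B2 v1=G3 downbeat m6
bar 6: v0=C3 v1=E3 downbeat M3
bar 7: v0=B2 v1=B3 downbeat P8
bar 8: v0=C3 v1=G3 downbeat P5
bar 9: v0=E3 v1=G3 downbeat m3
bar 10: v0=B2 v1=A3 downbeat m7
bar 11: v0=C3 v1=C4 downbeat P8
  -> R1 @ bar 2 tick 0 v(0, 1): B2/B3 P8 -> A2/A3 P8 similar
  -> R4 @ bar 3 tick 2 v(0, 1): B2/F3 TT untreated
  -> R7 @ bar 4 tick 0 v(1,): F3->B2 leap 6st
  -> R4 @ bar 10 tick 0 v(0, 1): B2/A3 m7 untreated
  -> R8 @ bar 10 tick 0 v(0, 1): penult m7 not 3rd/6th
  -> R2 @ bar 11 tick 0 v(0, 1): B2/D3 m3 -> C3/C4 P8 similar
  -> R7 @ bar 11 tick 0 v(1,): D3->C4 leap 10st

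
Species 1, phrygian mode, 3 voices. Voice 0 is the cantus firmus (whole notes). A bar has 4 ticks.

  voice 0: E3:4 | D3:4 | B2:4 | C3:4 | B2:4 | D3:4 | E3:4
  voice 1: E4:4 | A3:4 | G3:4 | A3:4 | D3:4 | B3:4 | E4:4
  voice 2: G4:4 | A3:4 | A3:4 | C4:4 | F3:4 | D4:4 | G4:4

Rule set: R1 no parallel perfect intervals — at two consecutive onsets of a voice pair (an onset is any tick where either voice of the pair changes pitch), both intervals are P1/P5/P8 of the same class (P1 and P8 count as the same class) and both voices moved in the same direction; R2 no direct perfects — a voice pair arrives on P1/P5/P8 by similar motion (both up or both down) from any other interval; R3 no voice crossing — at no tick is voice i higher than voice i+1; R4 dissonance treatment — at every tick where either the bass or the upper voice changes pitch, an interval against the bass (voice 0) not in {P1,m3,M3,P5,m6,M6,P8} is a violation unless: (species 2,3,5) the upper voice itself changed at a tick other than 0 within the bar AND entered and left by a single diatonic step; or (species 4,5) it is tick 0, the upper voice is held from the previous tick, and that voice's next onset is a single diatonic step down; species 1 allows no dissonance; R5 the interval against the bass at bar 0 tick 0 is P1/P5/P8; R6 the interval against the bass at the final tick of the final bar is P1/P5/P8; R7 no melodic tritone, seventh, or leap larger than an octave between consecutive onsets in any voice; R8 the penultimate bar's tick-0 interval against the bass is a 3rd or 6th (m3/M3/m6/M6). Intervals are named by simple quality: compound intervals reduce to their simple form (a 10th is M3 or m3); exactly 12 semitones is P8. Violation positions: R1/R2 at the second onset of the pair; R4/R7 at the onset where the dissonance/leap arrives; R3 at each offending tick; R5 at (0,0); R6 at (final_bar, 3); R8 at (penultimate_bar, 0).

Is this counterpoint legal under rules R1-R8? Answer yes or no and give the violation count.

No (12 violations)

bar 0: v0=E3 v1=E4 v2=G4 (m3)
bar 1: v0=D3 v1=A3 v2=A3 (P5)
bar 2: v0=B2 v1=G3 v2=A3 (m7)
bar 3: v0=C3 v1=A3 v2=C4 (P8)
bar 4: v0=B2 v1=D3 v2=F3 (TT)
bar 5: v0=D3 v1=B3 v2=D4 (P8)
bar 6: v0=E3 v1=E4 v2=G4 (m3)
  R5 @ bar0.0: opens on m3
  R2 @ bar1.0: E3/E4 P8 -> D3/A3 P5 similar
  R2 @ bar1.0: E3/G4 m3 -> D3/A3 P5 similar
  R2 @ bar1.0: E4/G4 m3 -> A3/A3 P1 similar
  R7 @ bar1.0: G4->A3 leap 10st
  R4 @ bar2.0: B2/A3 m7 untreated
  R2 @ bar3.0: B2/A3 m7 -> C3/C4 P8 similar
  R4 @ bar4.0: B2/F3 TT untreated
  R2 @ bar5.0: B2/F3 TT -> D3/D4 P8 similar
  R8 @ bar5.0: penult P8 not 3rd/6th
  R2 @ bar6.0: D3/B3 M6 -> E3/E4 P8 similar
  R6 @ bar6.3: closes on m3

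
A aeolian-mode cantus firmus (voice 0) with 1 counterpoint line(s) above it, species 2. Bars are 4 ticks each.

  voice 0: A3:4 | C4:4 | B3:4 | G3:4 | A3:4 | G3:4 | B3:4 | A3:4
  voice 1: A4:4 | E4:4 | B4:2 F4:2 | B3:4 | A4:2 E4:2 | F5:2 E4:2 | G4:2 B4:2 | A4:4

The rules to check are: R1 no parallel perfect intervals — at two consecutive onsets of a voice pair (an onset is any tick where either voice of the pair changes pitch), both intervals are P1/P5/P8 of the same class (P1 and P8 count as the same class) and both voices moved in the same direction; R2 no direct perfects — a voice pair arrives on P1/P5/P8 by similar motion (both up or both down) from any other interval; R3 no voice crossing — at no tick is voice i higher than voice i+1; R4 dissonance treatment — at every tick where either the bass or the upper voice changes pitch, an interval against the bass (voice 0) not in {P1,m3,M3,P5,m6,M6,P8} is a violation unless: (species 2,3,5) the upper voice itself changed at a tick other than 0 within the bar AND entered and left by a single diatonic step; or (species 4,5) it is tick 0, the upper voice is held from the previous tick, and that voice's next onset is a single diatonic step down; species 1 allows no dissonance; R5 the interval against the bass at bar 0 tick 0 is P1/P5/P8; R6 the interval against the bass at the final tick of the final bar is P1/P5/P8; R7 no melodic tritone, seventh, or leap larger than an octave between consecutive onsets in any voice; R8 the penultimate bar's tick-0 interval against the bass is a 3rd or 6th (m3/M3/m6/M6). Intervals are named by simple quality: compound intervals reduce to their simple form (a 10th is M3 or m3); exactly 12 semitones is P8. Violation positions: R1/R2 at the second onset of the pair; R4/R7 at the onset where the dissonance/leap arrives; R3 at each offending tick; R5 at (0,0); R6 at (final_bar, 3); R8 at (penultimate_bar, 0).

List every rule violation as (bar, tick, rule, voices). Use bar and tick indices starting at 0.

bar 0: v0=A3 v1=A4 downbeat P8
bar 1: v0=C4 v1=E4 downbeat M3
bar 2: v0=B3 v1=B4 downbeat P8
bar 3: v0=G3 v1=B3 downbeat M3
bar 4: v0=A3 v1=A4 downbeat P8
bar 5: v0=G3 v1=F5 downbeat m7
bar 6: v0=B3 v1=G4 downbeat m6
bar 7: v0=A3 v1=A4 downbeat P8
  -> R4 @ bar 2 tick 2 v(0, 1): B3/F4 TT untreated
  -> R7 @ bar 2 tick 2 v(1,): B4->F4 leap 6st
  -> R7 @ bar 3 tick 0 v(1,): F4->B3 leap 6st
  -> R2 @ bar 4 tick 0 v(0, 1): G3/B3 M3 -> A3/A4 P8 similar
  -> R7 @ bar 4 tick 0 v(1,): B3->A4 leap 10st
  -> R4 @ bar 5 tick 0 v(0, 1): G3/F5 m7 untreated
  -> R7 @ bar 5 tick 0 v(1,): E4->F5 leap 13st
  -> R7 @ bar 5 tick 2 v(1,): F5->E4 leap 13st
  -> R1 @ bar 7 tick 0 v(0, 1): B3/B4 P8 -> A3/A4 P8 similar

(2, 2, R4, (0, 1))
(2, 2, R7, (1,))
(3, 0, R7, (1,))
(4, 0, R2, (0, 1))
(4, 0, R7, (1,))
(5, 0, R4, (0, 1))
(5, 0, R7, (1,))
(5, 2, R7, (1,))
(7, 0, R1, (0, 1))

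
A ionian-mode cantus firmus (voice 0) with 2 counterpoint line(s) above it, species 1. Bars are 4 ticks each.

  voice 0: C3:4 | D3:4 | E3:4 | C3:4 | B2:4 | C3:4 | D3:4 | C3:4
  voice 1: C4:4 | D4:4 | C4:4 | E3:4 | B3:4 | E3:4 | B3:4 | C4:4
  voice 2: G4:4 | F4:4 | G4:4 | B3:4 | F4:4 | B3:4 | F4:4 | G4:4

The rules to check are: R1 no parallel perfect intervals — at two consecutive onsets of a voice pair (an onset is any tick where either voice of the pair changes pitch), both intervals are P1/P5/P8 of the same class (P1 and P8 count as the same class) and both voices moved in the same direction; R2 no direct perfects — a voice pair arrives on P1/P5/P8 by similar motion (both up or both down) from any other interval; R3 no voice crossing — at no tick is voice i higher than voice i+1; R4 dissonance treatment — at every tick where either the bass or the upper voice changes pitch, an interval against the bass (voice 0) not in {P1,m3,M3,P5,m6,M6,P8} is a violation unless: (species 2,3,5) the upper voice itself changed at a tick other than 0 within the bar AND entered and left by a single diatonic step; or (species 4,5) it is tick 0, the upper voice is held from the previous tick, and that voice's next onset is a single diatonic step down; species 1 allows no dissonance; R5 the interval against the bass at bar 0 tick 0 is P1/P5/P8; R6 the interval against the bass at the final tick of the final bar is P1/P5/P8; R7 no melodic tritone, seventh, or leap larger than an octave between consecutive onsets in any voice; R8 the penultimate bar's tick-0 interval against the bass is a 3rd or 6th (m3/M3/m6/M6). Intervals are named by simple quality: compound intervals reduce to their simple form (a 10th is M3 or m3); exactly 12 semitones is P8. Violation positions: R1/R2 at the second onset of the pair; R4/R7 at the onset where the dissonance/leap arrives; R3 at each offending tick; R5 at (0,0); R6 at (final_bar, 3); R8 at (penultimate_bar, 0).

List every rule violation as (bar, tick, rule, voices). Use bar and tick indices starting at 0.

bar 0: v0=C3 v1=C4 v2=G4 downbeat P5
bar 1: v0=D3 v1=D4 v2=F4 downbeat m3
bar 2: v0=E3 v1=C4 v2=G4 downbeat m3
bar 3: v0=C3 v1=E3 v2=B3 downbeat M7
bar 4: v0=B2 v1=B3 v2=F4 downbeat TT
bar 5: v0=C3 v1=E3 v2=B3 downbeat M7
bar 6: v0=D3 v1=B3 v2=F4 downbeat m3
bar 7: v0=C3 v1=C4 v2=G4 downbeat P5
  -> R1 @ bar 1 tick 0 v(0, 1): C3/C4 P8 -> D3/D4 P8 similar
  -> R1 @ bar 3 tick 0 v(1, 2): C4/G4 P5 -> E3/B3 P5 similar
  -> R4 @ bar 3 tick 0 v(0, 2): C3/B3 M7 untreated
  -> R4 @ bar 4 tick 0 v(0, 2): B2/F4 TT untreated
  -> R7 @ bar 4 tick 0 v(2,): B3->F4 leap 6st
  -> R2 @ bar 5 tick 0 v(1, 2): B3/F4 TT -> E3/B3 P5 similar
  -> R4 @ bar 5 tick 0 v(0, 2): C3/B3 M7 untreated
  -> R7 @ bar 5 tick 0 v(2,): F4->B3 leap 6st
  -> R7 @ bar 6 tick 0 v(2,): B3->F4 leap 6st
  -> R2 @ bar 7 tick 0 v(1, 2): B3/F4 TT -> C4/G4 P5 similar

(1, 0, R1, (0, 1))
(3, 0, R1, (1, 2))
(3, 0, R4, (0, 2))
(4, 0, R4, (0, 2))
(4, 0, R7, (2,))
(5, 0, R2, (1, 2))
(5, 0, R4, (0, 2))
(5, 0, R7, (2,))
(6, 0, R7, (2,))
(7, 0, R2, (1, 2))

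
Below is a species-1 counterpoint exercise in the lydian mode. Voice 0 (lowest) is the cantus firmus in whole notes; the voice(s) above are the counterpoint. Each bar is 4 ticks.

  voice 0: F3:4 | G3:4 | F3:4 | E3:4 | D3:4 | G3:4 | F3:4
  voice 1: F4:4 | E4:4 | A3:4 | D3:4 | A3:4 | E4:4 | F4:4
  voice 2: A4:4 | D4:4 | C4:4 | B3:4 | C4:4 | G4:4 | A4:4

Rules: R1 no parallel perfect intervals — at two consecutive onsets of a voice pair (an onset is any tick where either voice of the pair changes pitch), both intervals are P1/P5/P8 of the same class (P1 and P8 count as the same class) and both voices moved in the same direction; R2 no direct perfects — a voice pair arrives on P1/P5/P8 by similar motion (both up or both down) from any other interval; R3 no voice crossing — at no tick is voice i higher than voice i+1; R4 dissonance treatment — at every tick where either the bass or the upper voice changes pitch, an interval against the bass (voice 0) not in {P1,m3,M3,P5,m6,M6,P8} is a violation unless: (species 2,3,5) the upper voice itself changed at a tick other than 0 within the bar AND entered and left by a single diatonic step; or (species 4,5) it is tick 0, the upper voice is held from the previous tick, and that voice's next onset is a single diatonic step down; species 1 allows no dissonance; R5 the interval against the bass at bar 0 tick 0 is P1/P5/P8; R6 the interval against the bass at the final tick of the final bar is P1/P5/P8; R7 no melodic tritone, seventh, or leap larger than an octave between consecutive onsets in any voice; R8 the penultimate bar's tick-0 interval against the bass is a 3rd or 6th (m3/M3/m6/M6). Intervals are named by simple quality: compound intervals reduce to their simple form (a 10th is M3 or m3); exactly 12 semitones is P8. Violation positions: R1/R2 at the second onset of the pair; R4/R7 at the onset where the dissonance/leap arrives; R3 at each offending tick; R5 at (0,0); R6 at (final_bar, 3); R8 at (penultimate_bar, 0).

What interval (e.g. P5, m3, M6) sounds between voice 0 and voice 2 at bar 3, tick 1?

voice 0=E3 voice 2=B3 -> P5

P5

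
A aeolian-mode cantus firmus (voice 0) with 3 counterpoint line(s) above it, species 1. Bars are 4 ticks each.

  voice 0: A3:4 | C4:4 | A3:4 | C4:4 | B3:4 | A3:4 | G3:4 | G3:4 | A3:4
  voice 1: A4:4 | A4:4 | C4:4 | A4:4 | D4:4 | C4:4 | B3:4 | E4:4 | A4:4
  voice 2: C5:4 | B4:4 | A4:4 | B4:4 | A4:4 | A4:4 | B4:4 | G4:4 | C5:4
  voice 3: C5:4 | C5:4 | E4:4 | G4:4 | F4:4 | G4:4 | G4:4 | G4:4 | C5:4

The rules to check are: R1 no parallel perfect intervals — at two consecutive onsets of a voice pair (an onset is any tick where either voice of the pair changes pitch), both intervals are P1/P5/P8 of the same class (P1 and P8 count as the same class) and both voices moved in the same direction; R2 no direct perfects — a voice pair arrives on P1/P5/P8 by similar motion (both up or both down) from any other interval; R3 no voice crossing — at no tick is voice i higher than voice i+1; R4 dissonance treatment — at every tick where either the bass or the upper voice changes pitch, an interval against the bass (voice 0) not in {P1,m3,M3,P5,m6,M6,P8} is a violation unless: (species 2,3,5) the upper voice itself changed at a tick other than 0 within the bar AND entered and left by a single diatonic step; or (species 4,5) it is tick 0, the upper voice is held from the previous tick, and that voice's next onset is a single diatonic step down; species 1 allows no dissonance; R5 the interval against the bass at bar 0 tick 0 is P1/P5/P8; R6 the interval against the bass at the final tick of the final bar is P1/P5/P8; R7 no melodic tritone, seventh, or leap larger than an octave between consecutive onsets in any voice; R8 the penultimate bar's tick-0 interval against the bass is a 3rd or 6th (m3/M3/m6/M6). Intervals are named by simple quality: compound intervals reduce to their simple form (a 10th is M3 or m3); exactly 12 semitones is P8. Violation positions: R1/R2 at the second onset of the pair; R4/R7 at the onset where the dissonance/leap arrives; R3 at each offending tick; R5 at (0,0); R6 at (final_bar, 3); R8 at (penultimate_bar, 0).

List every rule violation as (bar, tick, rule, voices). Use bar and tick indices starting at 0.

bar 0: v0=A3 v1=A4 v2=C5 v3=C5 downbeat m3
bar 1: v0=C4 v1=A4 v2=B4 v3=C5 downbeat P8
bar 2: v0=A3 v1=C4 v2=A4 v3=E4 downbeat P5
bar 3: v0=C4 v1=A4 v2=B4 v3=G4 downbeat P5
bar 4: v0=B3 v1=D4 v2=A4 v3=F4 downbeat TT
bar 5: v0=A3 v1=C4 v2=A4 v3=G4 downbeat m7
bar 6: v0=G3 v1=B3 v2=B4 v3=G4 downbeat P8
bar 7: v0=G3 v1=E4 v2=G4 v3=G4 downbeat P8
bar 8: v0=A3 v1=A4 v2=C5 v3=C5 downbeat m3
  -> R5 @ bar 0 tick 0 v(0, 2): opens on m3
  -> R5 @ bar 0 tick 0 v(0, 3): opens on m3
  -> R4 @ bar 1 tick 0 v(0, 2): C4/B4 M7 untreated
  -> R2 @ bar 2 tick 0 v(0, 2): C4/B4 M7 -> A3/A4 P8 similar
  -> R2 @ bar 2 tick 0 v(0, 3): C4/C5 P8 -> A3/E4 P5 similar
  -> R3 @ bar 2 tick 0 v(2, 3): A4 above E4
  -> R3 @ bar 2 tick 1 v(2, 3): A4 above E4
  -> R3 @ bar 2 tick 2 v(2, 3): A4 above E4
  -> R3 @ bar 2 tick 3 v(2, 3): A4 above E4
  -> R1 @ bar 3 tick 0 v(0, 3): A3/E4 P5 -> C4/G4 P5 similar
  -> R3 @ bar 3 tick 0 v(2, 3): B4 above G4
  -> R4 @ bar 3 tick 0 v(0, 2): C4/B4 M7 untreated
  -> R3 @ bar 3 tick 1 v(2, 3): B4 above G4
  -> R3 @ bar 3 tick 2 v(2, 3): B4 above G4
  -> R3 @ bar 3 tick 3 v(2, 3): B4 above G4
  -> R2 @ bar 4 tick 0 v(1, 2): A4/B4 M2 -> D4/A4 P5 similar
  -> R3 @ bar 4 tick 0 v(2, 3): A4 above F4
  -> R4 @ bar 4 tick 0 v(0, 2): B3/A4 m7 untreated
  -> R4 @ bar 4 tick 0 v(0, 3): B3/F4 TT untreated
  -> R3 @ bar 4 tick 1 v(2, 3): A4 above F4
  -> R3 @ bar 4 tick 2 v(2, 3): A4 above F4
  -> R3 @ bar 4 tick 3 v(2, 3): A4 above F4
  -> R3 @ bar 5 tick 0 v(2, 3): A4 above G4
  -> R4 @ bar 5 tick 0 v(0, 3): A3/G4 m7 untreated
  -> R3 @ bar 5 tick 1 v(2, 3): A4 above G4
  -> R3 @ bar 5 tick 2 v(2, 3): A4 above G4
  -> R3 @ bar 5 tick 3 v(2, 3): A4 above G4
  -> R3 @ bar 6 tick 0 v(2, 3): B4 above G4
  -> R3 @ bar 6 tick 1 v(2, 3): B4 above G4
  -> R3 @ bar 6 tick 2 v(2, 3): B4 above G4
  -> R3 @ bar 6 tick 3 v(2, 3): B4 above G4
  -> R8 @ bar 7 tick 0 v(0, 2): penult P8 not 3rd/6th
  -> R8 @ bar 7 tick 0 v(0, 3): penult P8 not 3rd/6th
  -> R1 @ bar 8 tick 0 v(2, 3): G4/G4 P1 -> C5/C5 P1 similar
  -> R2 @ bar 8 tick 0 v(0, 1): G3/E4 M6 -> A3/A4 P8 similar
  -> R6 @ bar 8 tick 3 v(0, 2): closes on m3
  -> R6 @ bar 8 tick 3 v(0, 3): closes on m3

(0, 0, R5, (0, 2))
(0, 0, R5, (0, 3))
(1, 0, R4, (0, 2))
(2, 0, R2, (0, 2))
(2, 0, R2, (0, 3))
(2, 0, R3, (2, 3))
(2, 1, R3, (2, 3))
(2, 2, R3, (2, 3))
(2, 3, R3, (2, 3))
(3, 0, R1, (0, 3))
(3, 0, R3, (2, 3))
(3, 0, R4, (0, 2))
(3, 1, R3, (2, 3))
(3, 2, R3, (2, 3))
(3, 3, R3, (2, 3))
(4, 0, R2, (1, 2))
(4, 0, R3, (2, 3))
(4, 0, R4, (0, 2))
(4, 0, R4, (0, 3))
(4, 1, R3, (2, 3))
(4, 2, R3, (2, 3))
(4, 3, R3, (2, 3))
(5, 0, R3, (2, 3))
(5, 0, R4, (0, 3))
(5, 1, R3, (2, 3))
(5, 2, R3, (2, 3))
(5, 3, R3, (2, 3))
(6, 0, R3, (2, 3))
(6, 1, R3, (2, 3))
(6, 2, R3, (2, 3))
(6, 3, R3, (2, 3))
(7, 0, R8, (0, 2))
(7, 0, R8, (0, 3))
(8, 0, R1, (2, 3))
(8, 0, R2, (0, 1))
(8, 3, R6, (0, 2))
(8, 3, R6, (0, 3))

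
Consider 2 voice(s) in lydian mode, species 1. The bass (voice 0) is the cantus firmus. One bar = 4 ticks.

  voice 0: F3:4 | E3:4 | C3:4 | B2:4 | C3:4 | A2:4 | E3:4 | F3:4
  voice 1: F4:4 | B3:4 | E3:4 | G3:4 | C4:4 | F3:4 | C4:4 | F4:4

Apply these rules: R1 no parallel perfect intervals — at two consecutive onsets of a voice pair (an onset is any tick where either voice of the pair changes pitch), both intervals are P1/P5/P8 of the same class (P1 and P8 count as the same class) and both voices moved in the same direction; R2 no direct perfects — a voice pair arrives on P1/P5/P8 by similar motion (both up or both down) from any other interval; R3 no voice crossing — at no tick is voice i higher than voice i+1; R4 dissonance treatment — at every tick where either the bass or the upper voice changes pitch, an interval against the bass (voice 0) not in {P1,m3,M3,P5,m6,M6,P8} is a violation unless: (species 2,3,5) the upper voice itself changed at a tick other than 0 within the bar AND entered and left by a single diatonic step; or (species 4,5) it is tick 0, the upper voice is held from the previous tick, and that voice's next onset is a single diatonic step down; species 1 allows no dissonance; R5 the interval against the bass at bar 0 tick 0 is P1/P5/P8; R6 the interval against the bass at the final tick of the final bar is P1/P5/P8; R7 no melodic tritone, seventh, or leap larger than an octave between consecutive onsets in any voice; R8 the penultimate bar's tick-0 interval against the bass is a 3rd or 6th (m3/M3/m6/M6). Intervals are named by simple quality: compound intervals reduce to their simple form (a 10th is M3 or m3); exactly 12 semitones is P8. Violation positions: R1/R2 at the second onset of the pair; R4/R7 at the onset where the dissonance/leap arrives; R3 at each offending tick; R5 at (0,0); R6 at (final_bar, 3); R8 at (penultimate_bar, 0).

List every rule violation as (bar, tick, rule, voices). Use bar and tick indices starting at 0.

bar 0: v0=F3 v1=F4 downbeat P8
bar 1: v0=E3 v1=B3 downbeat P5
bar 2: v0=C3 v1=E3 downbeat M3
bar 3: v0=B2 v1=G3 downbeat m6
bar 4: v0=C3 v1=C4 downbeat P8
bar 5: v0=A2 v1=F3 downbeat m6
bar 6: v0=E3 v1=C4 downbeat m6
bar 7: v0=F3 v1=F4 downbeat P8
  -> R2 @ bar 1 tick 0 v(0, 1): F3/F4 P8 -> E3/B3 P5 similar
  -> R7 @ bar 1 tick 0 v(1,): F4->B3 leap 6st
  -> R2 @ bar 4 tick 0 v(0, 1): B2/G3 m6 -> C3/C4 P8 similar
  -> R2 @ bar 7 tick 0 v(0, 1): E3/C4 m6 -> F3/F4 P8 similar

(1, 0, R2, (0, 1))
(1, 0, R7, (1,))
(4, 0, R2, (0, 1))
(7, 0, R2, (0, 1))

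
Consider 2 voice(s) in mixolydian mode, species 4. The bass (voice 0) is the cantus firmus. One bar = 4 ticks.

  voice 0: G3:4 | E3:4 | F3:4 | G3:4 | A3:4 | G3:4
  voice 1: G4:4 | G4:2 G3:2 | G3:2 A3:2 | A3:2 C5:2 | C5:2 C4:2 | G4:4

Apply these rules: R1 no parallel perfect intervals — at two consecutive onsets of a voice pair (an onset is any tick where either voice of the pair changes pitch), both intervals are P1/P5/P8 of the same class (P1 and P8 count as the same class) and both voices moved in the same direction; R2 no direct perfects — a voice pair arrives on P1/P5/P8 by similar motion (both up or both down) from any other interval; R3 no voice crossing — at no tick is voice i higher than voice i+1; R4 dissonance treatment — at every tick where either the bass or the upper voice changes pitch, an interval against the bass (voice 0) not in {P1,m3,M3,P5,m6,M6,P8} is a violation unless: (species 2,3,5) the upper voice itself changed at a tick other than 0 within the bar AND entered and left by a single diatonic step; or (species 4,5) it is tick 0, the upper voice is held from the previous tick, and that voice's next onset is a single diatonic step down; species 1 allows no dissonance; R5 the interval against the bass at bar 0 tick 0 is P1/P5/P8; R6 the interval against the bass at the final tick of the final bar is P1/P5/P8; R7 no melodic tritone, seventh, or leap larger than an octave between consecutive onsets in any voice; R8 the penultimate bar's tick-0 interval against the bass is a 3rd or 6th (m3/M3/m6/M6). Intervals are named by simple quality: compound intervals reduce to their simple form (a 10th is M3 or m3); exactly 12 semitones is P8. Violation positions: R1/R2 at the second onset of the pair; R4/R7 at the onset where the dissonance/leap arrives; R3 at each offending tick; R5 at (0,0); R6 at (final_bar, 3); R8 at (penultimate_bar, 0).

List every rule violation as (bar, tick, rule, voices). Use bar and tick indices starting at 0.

(2, 0, R4, (0, 1))
(3, 0, R4, (0, 1))
(3, 2, R4, (0, 1))
(3, 2, R7, (1,))

bar 0: v0=G3 v1=G4 downbeat P8
bar 1: v0=E3 v1=G4 downbeat m3
bar 2: v0=F3 v1=G3 downbeat M2
bar 3: v0=G3 v1=A3 downbeat M2
bar 4: v0=A3 v1=C5 downbeat m3
bar 5: v0=G3 v1=G4 downbeat P8
  -> R4 @ bar 2 tick 0 v(0, 1): F3/G3 M2 untreated
  -> R4 @ bar 3 tick 0 v(0, 1): G3/A3 M2 untreated
  -> R4 @ bar 3 tick 2 v(0, 1): G3/C5 P4 untreated
  -> R7 @ bar 3 tick 2 v(1,): A3->C5 leap 15st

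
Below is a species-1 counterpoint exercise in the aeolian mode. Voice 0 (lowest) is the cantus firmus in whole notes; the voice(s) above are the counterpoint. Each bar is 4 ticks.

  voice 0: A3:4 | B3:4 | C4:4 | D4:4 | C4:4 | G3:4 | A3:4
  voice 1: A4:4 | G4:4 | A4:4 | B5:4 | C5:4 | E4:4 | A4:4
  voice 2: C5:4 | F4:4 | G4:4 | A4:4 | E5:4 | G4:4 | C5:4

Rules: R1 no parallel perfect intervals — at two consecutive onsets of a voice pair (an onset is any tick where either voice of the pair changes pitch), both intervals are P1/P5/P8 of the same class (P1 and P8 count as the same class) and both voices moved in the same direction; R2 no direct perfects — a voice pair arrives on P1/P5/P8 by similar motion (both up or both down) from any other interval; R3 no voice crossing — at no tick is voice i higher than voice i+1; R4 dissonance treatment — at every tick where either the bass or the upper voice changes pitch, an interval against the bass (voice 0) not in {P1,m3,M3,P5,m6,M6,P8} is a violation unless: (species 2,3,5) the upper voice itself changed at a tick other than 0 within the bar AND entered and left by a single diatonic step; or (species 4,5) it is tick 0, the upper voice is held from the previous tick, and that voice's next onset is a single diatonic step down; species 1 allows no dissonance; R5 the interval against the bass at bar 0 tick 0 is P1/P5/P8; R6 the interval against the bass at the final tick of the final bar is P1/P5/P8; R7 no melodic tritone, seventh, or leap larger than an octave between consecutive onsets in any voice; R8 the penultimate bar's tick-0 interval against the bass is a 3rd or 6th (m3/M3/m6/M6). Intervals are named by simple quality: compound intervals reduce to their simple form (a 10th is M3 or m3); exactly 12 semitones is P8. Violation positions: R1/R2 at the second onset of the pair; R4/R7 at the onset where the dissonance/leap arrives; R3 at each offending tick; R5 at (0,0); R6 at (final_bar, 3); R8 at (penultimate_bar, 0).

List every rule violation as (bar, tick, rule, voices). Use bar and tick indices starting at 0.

bar 0: v0=A3 v1=A4 v2=C5 downbeat m3
bar 1: v0=B3 v1=G4 v2=F4 downbeat TT
bar 2: v0=C4 v1=A4 v2=G4 downbeat P5
bar 3: v0=D4 v1=B5 v2=A4 downbeat P5
bar 4: v0=C4 v1=C5 v2=E5 downbeat M3
bar 5: v0=G3 v1=E4 v2=G4 downbeat P8
bar 6: v0=A3 v1=A4 v2=C5 downbeat m3
  -> R5 @ bar 0 tick 0 v(0, 2): opens on m3
  -> R3 @ bar 1 tick 0 v(1, 2): G4 above F4
  -> R4 @ bar 1 tick 0 v(0, 2): B3/F4 TT untreated
  -> R3 @ bar 1 tick 1 v(1, 2): G4 above F4
  -> R3 @ bar 1 tick 2 v(1, 2): G4 above F4
  -> R3 @ bar 1 tick 3 v(1, 2): G4 above F4
  -> R2 @ bar 2 tick 0 v(0, 2): B3/F4 TT -> C4/G4 P5 similar
  -> R3 @ bar 2 tick 0 v(1, 2): A4 above G4
  -> R3 @ bar 2 tick 1 v(1, 2): A4 above G4
  -> R3 @ bar 2 tick 2 v(1, 2): A4 above G4
  -> R3 @ bar 2 tick 3 v(1, 2): A4 above G4
  -> R1 @ bar 3 tick 0 v(0, 2): C4/G4 P5 -> D4/A4 P5 similar
  -> R3 @ bar 3 tick 0 v(1, 2): B5 above A4
  -> R7 @ bar 3 tick 0 v(1,): A4->B5 leap 14st
  -> R3 @ bar 3 tick 1 v(1, 2): B5 above A4
  -> R3 @ bar 3 tick 2 v(1, 2): B5 above A4
  -> R3 @ bar 3 tick 3 v(1, 2): B5 above A4
  -> R2 @ bar 4 tick 0 v(0, 1): D4/B5 M6 -> C4/C5 P8 similar
  -> R7 @ bar 4 tick 0 v(1,): B5->C5 leap 11st
  -> R2 @ bar 5 tick 0 v(0, 2): C4/E5 M3 -> G3/G4 P8 similar
  -> R8 @ bar 5 tick 0 v(0, 2): penult P8 not 3rd/6th
  -> R2 @ bar 6 tick 0 v(0, 1): G3/E4 M6 -> A3/A4 P8 similar
  -> R6 @ bar 6 tick 3 v(0, 2): closes on m3

(0, 0, R5, (0, 2))
(1, 0, R3, (1, 2))
(1, 0, R4, (0, 2))
(1, 1, R3, (1, 2))
(1, 2, R3, (1, 2))
(1, 3, R3, (1, 2))
(2, 0, R2, (0, 2))
(2, 0, R3, (1, 2))
(2, 1, R3, (1, 2))
(2, 2, R3, (1, 2))
(2, 3, R3, (1, 2))
(3, 0, R1, (0, 2))
(3, 0, R3, (1, 2))
(3, 0, R7, (1,))
(3, 1, R3, (1, 2))
(3, 2, R3, (1, 2))
(3, 3, R3, (1, 2))
(4, 0, R2, (0, 1))
(4, 0, R7, (1,))
(5, 0, R2, (0, 2))
(5, 0, R8, (0, 2))
(6, 0, R2, (0, 1))
(6, 3, R6, (0, 2))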